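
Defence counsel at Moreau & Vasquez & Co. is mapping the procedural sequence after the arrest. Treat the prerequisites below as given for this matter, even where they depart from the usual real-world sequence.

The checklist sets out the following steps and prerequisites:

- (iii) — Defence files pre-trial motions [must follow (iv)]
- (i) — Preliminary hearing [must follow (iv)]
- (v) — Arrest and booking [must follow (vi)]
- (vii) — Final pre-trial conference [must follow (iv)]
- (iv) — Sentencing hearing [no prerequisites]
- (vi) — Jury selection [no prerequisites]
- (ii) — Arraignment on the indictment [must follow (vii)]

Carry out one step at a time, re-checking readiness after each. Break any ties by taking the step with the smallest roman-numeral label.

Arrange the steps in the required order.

(iv) and (vi) have no prerequisites; (iv) has the earlier label, so (iv) is first.
(i), (iii) and (vii) now also ready, so the ready set is {(i), (iii), (vi), (vii)}; (i) has the earlier label → (i).
Now (iii), (vi) and (vii) have their prerequisites met. (iii) has the earlier label, so (iii) next.
(vi) and (vii) are both available; (vi) has the earlier label → (vi).
(v) and (vii) are both available; (v) has the earlier label → (v).
Next only (vii) has its prerequisites met → (vii).
That leaves (ii) as the only ready step → (ii).

(iv) (i) (iii) (vi) (v) (vii) (ii)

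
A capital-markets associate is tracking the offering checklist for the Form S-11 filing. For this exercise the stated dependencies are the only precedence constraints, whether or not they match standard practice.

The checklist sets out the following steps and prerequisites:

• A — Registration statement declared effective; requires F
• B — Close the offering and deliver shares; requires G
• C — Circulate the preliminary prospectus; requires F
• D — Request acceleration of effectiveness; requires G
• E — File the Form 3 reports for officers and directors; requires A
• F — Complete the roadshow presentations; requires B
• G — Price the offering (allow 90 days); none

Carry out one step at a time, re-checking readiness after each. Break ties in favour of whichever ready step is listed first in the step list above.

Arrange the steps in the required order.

G has no prerequisites → G first.
B and D are both available; B is listed earlier → B.
Now D and F have their prerequisites met. D is listed earlier, so D next.
Next only F has its prerequisites met → F.
Ready: A and C. A is listed earlier → A.
E now also ready, so the ready set is {C, E}; C is listed earlier → C.
That leaves E as the only ready step → E.

G B D F A C E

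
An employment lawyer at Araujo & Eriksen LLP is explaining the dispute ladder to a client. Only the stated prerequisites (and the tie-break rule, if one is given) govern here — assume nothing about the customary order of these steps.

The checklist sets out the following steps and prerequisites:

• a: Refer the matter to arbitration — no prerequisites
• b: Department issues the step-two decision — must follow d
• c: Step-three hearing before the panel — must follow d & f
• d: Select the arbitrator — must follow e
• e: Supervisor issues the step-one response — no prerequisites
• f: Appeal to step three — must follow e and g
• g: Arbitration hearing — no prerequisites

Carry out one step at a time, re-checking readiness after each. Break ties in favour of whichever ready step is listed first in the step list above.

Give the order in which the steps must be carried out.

Nothing is required for a, e and g. a is listed earlier → a first.
Now e and g have their prerequisites met. e is listed earlier, so e next.
d now also ready, so the ready set is {d, g}; d is listed earlier → d.
b now also ready, so the ready set is {b, g}; b is listed earlier → b.
Next only g has its prerequisites met → g.
f needed e and g, now all done → f.
That leaves c as the only ready step → c.

a, e, d, b, g, f, c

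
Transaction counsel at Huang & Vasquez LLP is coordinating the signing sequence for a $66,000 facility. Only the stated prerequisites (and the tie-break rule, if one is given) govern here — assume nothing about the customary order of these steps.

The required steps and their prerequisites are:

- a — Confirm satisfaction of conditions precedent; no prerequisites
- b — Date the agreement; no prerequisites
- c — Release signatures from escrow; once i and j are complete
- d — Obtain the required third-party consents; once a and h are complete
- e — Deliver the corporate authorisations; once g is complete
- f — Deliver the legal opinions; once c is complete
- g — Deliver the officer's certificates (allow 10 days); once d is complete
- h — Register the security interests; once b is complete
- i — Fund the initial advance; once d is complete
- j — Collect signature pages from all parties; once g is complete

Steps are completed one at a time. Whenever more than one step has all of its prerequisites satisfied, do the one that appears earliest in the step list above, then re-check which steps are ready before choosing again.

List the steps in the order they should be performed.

a, b, h, d, g, e, i, j, c, f

a and b have no prerequisites; a is listed earlier, so a is first.
b is the only step now ready → b.
Next only h has its prerequisites met → h.
d needed a and h, now all done → d.
Ready: g and i. g is listed earlier → g.
e, i and j are all available; e is listed earlier → e.
Ready: i and j. i is listed earlier → i.
j needed g, now all done → j.
That leaves c as the only ready step → c.
f needed c, now all done → f.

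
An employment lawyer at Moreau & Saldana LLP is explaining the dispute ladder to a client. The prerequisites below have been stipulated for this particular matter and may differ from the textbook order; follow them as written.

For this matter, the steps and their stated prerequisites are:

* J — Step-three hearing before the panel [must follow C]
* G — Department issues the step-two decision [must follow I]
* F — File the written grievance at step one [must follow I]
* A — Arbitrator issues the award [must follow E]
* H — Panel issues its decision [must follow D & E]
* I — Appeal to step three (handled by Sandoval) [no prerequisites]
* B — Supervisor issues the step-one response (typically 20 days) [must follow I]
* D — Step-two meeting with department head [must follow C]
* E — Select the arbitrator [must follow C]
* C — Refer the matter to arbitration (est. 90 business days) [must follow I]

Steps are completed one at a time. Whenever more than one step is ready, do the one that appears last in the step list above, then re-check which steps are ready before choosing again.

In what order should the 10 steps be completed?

I → C → E → D → B → H → A → F → G → J

I is the only step with nothing outstanding, so it goes first.
C, B, F and G are all available; C is listed later → C.
E, D and J now also ready, so the ready set is {E, D, B, F, G, J}; E is listed later → E.
Now D, B, A, F, G and J have their prerequisites met. D is listed later, so D next.
H now also ready, so the ready set is {B, H, A, F, G, J}; B is listed later → B.
Now H, A, F, G and J have their prerequisites met. H is listed later, so H next.
Now A, F, G and J have their prerequisites met. A is listed later, so A next.
F, G and J are all available; F is listed later → F.
Ready: G and J. G is listed later → G.
J needed C, now all done → J.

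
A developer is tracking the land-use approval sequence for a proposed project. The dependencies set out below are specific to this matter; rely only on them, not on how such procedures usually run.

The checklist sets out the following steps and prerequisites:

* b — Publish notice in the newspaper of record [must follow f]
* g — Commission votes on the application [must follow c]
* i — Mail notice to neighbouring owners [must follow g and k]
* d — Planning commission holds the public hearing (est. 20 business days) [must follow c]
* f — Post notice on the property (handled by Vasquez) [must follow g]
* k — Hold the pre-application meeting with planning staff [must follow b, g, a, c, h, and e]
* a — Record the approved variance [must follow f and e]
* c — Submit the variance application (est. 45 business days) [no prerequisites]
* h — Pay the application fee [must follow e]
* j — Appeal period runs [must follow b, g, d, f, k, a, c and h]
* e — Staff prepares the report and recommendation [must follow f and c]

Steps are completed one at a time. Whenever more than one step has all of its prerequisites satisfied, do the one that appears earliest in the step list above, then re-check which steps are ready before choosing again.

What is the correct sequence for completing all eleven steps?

c g d f b e a h k i j

c is the only step with nothing outstanding, so it goes first.
Ready: g and d. g is listed earlier → g.
Ready: d and f. d is listed earlier → d.
f is the only step now ready → f.
b and e are both available; b is listed earlier → b.
That leaves e as the only ready step → e.
Ready: a and h. a is listed earlier → a.
Next only h has its prerequisites met → h.
Next only k has its prerequisites met → k.
Now i and j have their prerequisites met. i is listed earlier, so i next.
j needed b, g, d, f, k, a, c and h, now all done → j.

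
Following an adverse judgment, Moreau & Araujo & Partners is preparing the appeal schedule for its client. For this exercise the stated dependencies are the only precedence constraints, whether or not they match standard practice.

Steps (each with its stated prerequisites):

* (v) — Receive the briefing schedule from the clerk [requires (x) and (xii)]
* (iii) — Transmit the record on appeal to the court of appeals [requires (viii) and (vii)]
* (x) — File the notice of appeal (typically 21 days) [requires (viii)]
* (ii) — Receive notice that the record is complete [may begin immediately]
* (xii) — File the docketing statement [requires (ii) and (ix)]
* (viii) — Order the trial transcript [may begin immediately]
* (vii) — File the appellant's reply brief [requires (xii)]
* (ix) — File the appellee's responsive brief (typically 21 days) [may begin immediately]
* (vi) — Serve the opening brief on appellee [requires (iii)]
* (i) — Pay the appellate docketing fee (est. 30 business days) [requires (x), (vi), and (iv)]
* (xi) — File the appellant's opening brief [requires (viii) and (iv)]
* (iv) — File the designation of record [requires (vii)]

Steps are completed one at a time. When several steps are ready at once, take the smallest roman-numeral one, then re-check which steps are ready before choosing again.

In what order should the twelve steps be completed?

(ii), (viii), (ix), (x), (xii), (v), (vii), (iii), (iv), (vi), (i), (xi)

(ii), (viii) and (ix) have no prerequisites; (ii) has the earlier label, so (ii) is first.
(viii) and (ix) are both available; (viii) has the earlier label → (viii).
Now (ix) and (x) have their prerequisites met. (ix) has the earlier label, so (ix) next.
Now (x) and (xii) have their prerequisites met. (x) has the earlier label, so (x) next.
Next only (xii) has its prerequisites met → (xii).
Ready: (v) and (vii). (v) has the earlier label → (v).
That leaves (vii) as the only ready step → (vii).
Now (iii) and (iv) have their prerequisites met. (iii) has the earlier label, so (iii) next.
Now (iv) and (vi) have their prerequisites met. (iv) has the earlier label, so (iv) next.
Ready: (vi) and (xi). (vi) has the earlier label → (vi).
Ready: (i) and (xi). (i) has the earlier label → (i).
That leaves (xi) as the only ready step → (xi).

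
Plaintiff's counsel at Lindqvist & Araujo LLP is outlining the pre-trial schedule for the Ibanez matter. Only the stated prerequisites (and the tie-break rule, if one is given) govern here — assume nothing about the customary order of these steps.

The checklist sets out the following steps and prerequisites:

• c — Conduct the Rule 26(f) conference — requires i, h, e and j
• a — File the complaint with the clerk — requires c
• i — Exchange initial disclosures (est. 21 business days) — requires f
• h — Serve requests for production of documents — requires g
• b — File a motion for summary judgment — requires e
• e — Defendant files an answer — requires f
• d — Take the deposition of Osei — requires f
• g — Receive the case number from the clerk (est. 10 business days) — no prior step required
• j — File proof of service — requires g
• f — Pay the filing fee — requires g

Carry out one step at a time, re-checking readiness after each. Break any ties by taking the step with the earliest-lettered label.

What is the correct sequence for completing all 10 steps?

g, f, d, e, b, h, i, j, c, a

Only g has no prerequisites, so it is first.
Ready: f, h and j. f has the earlier label → f.
d, e and i now also ready, so the ready set is {d, e, h, i, j}; d has the earlier label → d.
Now e, h, i and j have their prerequisites met. e has the earlier label, so e next.
b now also ready, so the ready set is {b, h, i, j}; b has the earlier label → b.
Now h, i and j have their prerequisites met. h has the earlier label, so h next.
i and j are both available; i has the earlier label → i.
j is the only step now ready → j.
c needed e, h, i and j, now all done → c.
Next only a has its prerequisites met → a.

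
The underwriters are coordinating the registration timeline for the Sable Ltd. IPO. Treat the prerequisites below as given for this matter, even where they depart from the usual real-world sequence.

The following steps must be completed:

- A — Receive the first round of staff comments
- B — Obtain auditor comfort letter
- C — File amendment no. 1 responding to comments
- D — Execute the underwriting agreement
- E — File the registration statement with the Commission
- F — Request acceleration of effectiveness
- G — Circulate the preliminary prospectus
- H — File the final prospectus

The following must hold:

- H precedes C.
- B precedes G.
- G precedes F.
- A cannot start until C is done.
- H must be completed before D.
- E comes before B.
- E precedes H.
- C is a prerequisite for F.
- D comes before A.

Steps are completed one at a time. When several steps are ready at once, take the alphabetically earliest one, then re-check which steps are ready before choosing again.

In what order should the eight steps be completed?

E B G H C D A F

Only E has no prerequisites, so it is first.
Ready: B and H. B has the earlier label → B.
Now G and H have their prerequisites met. G has the earlier label, so G next.
H is the only step now ready → H.
Now C and D have their prerequisites met. C has the earlier label, so C next.
D and F are both available; D has the earlier label → D.
A and F are both available; A has the earlier label → A.
That leaves F as the only ready step → F.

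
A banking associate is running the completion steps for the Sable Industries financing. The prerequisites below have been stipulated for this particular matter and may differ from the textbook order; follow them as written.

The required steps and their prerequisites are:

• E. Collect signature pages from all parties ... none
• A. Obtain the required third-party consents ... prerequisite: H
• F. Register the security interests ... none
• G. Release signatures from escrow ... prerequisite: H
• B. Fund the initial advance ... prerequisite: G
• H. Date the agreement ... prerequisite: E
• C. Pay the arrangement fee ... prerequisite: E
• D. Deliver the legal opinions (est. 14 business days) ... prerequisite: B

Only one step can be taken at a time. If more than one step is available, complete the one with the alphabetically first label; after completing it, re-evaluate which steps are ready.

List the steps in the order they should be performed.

E, C, F, H, A, G, B, D

Nothing is required for E and F. E has the earlier label → E first.
Now C, F and H have their prerequisites met. C has the earlier label, so C next.
F and H are both available; F has the earlier label → F.
That leaves H as the only ready step → H.
A and G are both available; A has the earlier label → A.
G needed H, now all done → G.
B needed G, now all done → B.
That leaves D as the only ready step → D.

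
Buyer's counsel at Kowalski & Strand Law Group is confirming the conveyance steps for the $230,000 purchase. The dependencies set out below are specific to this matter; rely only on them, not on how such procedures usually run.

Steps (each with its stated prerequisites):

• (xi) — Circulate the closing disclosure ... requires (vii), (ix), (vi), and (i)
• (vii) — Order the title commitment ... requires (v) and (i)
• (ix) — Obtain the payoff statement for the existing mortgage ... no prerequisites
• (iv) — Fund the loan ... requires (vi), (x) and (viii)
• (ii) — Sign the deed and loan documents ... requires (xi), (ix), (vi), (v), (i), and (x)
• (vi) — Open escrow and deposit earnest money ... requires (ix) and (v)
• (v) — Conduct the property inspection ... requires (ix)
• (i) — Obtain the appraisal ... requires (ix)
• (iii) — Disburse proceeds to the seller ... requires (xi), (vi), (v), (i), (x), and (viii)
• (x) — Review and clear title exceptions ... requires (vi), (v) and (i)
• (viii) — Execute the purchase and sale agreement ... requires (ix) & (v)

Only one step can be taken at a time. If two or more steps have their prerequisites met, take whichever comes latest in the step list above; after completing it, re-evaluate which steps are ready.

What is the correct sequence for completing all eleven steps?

Only (ix) has no prerequisites, so it is first.
(i) and (v) are both available; (i) is listed later → (i).
(v) needed (ix), now all done → (v).
Now (viii), (vi) and (vii) have their prerequisites met. (viii) is listed later, so (viii) next.
Ready: (vi) and (vii). (vi) is listed later → (vi).
(x) and (vii) are both available; (x) is listed later → (x).
(iv) now also ready, so the ready set is {(iv), (vii)}; (iv) is listed later → (iv).
(vii) is the only step now ready → (vii).
(xi) is the only step now ready → (xi).
Now (iii) and (ii) have their prerequisites met. (iii) is listed later, so (iii) next.
(ii) is the only step now ready → (ii).

(ix), (i), (v), (viii), (vi), (x), (iv), (vii), (xi), (iii), (ii)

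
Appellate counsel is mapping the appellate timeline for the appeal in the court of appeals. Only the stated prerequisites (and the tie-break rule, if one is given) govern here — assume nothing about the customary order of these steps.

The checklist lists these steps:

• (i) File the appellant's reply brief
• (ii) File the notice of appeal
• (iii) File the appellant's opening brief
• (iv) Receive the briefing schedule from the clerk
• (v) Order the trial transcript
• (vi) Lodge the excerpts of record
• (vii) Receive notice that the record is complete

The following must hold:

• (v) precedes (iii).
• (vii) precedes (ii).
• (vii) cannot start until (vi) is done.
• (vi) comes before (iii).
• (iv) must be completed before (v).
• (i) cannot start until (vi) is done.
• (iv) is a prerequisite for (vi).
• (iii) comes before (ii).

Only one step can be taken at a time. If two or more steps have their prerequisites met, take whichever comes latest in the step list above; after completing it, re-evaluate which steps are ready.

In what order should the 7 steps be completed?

(iv), (vi), (vii), (v), (iii), (ii), (i)

Only (iv) has no prerequisites, so it is first.
(vi) and (v) are both available; (vi) is listed later → (vi).
(vii) and (i) now also ready, so the ready set is {(vii), (v), (i)}; (vii) is listed later → (vii).
Ready: (v) and (i). (v) is listed later → (v).
(iii) and (i) are both available; (iii) is listed later → (iii).
(ii) now also ready, so the ready set is {(ii), (i)}; (ii) is listed later → (ii).
(i) needed (vi), now all done → (i).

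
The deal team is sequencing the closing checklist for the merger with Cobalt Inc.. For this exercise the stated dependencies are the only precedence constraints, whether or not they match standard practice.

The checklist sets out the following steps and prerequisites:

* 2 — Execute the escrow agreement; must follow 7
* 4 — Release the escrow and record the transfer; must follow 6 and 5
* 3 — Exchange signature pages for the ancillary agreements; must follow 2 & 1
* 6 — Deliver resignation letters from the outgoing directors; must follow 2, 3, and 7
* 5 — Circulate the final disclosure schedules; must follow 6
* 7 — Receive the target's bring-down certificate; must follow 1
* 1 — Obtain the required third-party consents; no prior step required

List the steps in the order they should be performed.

1, 7, 2, 3, 6, 5, 4

Only 1 has no prerequisites, so it is first.
7 is the only step now ready → 7.
That leaves 2 as the only ready step → 2.
Next only 3 has its prerequisites met → 3.
That leaves 6 as the only ready step → 6.
Next only 5 has its prerequisites met → 5.
That leaves 4 as the only ready step → 4.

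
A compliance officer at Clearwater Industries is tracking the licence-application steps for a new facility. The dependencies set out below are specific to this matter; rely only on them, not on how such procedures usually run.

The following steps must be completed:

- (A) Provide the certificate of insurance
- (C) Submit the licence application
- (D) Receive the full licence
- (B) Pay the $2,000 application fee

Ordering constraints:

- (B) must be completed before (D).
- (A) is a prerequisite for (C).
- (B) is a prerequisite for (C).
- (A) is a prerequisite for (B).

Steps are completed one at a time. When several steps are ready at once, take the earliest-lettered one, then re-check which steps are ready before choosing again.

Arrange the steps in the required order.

(A) (B) (C) (D)

Only (A) has no prerequisites, so it is first.
(B) is the only step now ready → (B).
(C) and (D) are both available; (C) has the earlier label → (C).
Next only (D) has its prerequisites met → (D).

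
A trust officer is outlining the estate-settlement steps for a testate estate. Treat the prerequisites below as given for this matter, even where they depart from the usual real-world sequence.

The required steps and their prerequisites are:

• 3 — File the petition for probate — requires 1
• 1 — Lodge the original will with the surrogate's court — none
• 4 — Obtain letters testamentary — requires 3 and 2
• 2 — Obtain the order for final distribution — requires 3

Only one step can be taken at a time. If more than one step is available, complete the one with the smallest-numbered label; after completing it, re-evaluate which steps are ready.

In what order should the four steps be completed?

1 is the only step with nothing outstanding, so it goes first.
That leaves 3 as the only ready step → 3.
That leaves 2 as the only ready step → 2.
That leaves 4 as the only ready step → 4.

1 → 3 → 2 → 4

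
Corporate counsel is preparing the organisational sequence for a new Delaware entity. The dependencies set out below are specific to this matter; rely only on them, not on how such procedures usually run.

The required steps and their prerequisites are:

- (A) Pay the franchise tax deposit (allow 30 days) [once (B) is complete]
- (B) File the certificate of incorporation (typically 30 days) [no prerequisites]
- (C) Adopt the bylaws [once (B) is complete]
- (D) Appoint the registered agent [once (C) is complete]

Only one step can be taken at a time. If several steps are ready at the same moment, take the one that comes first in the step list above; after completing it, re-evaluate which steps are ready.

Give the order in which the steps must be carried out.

(B) is the only step with nothing outstanding, so it goes first.
Ready: (A) and (C). (A) is listed earlier → (A).
(C) needed (B), now all done → (C).
Next only (D) has its prerequisites met → (D).

(B) → (A) → (C) → (D)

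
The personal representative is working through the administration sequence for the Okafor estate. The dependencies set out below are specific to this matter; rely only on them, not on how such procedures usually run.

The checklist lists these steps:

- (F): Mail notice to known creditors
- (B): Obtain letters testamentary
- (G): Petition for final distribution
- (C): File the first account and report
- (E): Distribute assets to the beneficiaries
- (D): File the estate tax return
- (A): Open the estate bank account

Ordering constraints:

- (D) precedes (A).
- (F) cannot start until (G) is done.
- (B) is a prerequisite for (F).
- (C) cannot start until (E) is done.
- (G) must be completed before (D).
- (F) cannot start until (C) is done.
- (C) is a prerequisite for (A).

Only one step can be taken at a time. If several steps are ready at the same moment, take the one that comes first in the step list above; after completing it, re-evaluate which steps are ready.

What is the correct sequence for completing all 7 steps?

(B) (G) (E) (C) (F) (D) (A)

(B), (G) and (E) have no prerequisites; (B) is listed earlier, so (B) is first.
Ready: (G) and (E). (G) is listed earlier → (G).
(D) now also ready, so the ready set is {(E), (D)}; (E) is listed earlier → (E).
(C) now also ready, so the ready set is {(C), (D)}; (C) is listed earlier → (C).
Ready: (F) and (D). (F) is listed earlier → (F).
That leaves (D) as the only ready step → (D).
(A) is the only step now ready → (A).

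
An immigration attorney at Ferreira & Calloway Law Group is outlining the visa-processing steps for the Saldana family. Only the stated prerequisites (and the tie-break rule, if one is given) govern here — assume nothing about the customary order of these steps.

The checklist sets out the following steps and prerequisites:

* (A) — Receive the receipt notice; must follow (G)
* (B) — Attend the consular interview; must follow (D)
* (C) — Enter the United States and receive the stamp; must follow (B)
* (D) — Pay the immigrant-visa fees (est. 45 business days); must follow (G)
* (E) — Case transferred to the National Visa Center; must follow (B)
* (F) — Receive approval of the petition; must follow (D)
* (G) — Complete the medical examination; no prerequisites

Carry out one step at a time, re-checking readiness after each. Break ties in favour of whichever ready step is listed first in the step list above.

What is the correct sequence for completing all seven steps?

(G) (A) (D) (B) (C) (E) (F)

(G) has no prerequisites → (G) first.
Ready: (A) and (D). (A) is listed earlier → (A).
That leaves (D) as the only ready step → (D).
Ready: (B) and (F). (B) is listed earlier → (B).
Ready: (C), (E) and (F). (C) is listed earlier → (C).
(E) and (F) are both available; (E) is listed earlier → (E).
Next only (F) has its prerequisites met → (F).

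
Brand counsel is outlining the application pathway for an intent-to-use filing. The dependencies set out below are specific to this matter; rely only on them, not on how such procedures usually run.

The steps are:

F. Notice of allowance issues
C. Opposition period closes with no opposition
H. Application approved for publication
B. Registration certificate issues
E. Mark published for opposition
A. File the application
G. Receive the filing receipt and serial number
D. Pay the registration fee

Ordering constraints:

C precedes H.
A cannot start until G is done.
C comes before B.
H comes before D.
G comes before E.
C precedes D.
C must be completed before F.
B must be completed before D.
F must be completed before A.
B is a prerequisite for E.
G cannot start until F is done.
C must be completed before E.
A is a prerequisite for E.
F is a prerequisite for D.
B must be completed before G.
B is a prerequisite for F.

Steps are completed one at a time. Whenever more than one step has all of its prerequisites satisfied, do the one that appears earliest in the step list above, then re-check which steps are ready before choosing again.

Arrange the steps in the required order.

C is the only step with nothing outstanding, so it goes first.
H and B are both available; H is listed earlier → H.
Next only B has its prerequisites met → B.
F needed C and B, now all done → F.
G and D are both available; G is listed earlier → G.
A now also ready, so the ready set is {A, D}; A is listed earlier → A.
Ready: E and D. E is listed earlier → E.
Next only D has its prerequisites met → D.

C, H, B, F, G, A, E, D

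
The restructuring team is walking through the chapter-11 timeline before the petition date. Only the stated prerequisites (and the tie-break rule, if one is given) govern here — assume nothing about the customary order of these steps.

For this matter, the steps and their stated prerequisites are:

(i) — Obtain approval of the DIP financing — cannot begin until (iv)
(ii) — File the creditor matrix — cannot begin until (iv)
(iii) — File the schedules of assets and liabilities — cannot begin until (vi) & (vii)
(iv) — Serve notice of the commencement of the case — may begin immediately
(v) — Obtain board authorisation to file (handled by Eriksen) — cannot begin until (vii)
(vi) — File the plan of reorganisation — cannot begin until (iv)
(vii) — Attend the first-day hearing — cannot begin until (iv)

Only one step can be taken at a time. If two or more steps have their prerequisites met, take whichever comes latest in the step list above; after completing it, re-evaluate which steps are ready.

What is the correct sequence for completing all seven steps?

(iv), (vii), (vi), (v), (iii), (ii), (i)

(iv) has no prerequisites → (iv) first.
Now (vii), (vi), (ii) and (i) have their prerequisites met. (vii) is listed later, so (vii) next.
(v) now also ready, so the ready set is {(vi), (v), (ii), (i)}; (vi) is listed later → (vi).
Ready: (v), (iii), (ii) and (i). (v) is listed later → (v).
Ready: (iii), (ii) and (i). (iii) is listed later → (iii).
Now (ii) and (i) have their prerequisites met. (ii) is listed later, so (ii) next.
(i) needed (iv), now all done → (i).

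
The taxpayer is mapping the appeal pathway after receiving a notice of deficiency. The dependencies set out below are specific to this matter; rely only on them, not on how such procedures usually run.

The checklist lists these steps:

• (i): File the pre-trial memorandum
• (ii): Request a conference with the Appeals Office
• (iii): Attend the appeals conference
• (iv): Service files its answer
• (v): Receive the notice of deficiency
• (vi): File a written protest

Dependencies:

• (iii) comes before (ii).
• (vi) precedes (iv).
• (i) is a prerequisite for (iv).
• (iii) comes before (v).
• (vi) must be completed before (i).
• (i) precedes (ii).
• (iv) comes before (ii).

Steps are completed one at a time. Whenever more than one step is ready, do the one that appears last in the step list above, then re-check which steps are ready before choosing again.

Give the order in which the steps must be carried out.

(vi) → (iii) → (v) → (i) → (iv) → (ii)

Nothing is required for (vi) and (iii). (vi) is listed later → (vi) first.
(iii) and (i) are both available; (iii) is listed later → (iii).
(v) and (i) are both available; (v) is listed later → (v).
(i) is the only step now ready → (i).
Next only (iv) has its prerequisites met → (iv).
That leaves (ii) as the only ready step → (ii).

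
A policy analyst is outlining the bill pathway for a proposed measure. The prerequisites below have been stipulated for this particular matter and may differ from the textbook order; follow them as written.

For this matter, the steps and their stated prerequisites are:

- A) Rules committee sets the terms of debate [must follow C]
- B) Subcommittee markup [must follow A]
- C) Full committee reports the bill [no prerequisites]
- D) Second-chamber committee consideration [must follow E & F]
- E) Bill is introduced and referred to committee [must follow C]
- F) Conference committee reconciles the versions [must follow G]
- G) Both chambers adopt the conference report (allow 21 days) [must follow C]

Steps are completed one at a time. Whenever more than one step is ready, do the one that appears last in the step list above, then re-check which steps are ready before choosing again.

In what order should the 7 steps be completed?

C, G, F, E, D, A, B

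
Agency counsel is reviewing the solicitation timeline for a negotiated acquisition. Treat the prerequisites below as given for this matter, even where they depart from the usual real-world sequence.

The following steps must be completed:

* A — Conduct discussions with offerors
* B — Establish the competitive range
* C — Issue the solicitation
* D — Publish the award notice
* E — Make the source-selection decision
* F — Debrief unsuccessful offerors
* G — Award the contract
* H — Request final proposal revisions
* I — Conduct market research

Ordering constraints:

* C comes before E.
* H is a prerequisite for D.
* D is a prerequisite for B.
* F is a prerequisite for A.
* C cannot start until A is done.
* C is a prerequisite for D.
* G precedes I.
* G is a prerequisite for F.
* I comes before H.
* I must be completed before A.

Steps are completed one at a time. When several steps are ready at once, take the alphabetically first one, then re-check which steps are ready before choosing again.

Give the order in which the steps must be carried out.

Only G has no prerequisites, so it is first.
F and I are both available; F has the earlier label → F.
Next only I has its prerequisites met → I.
Now A and H have their prerequisites met. A has the earlier label, so A next.
Ready: C and H. C has the earlier label → C.
Now E and H have their prerequisites met. E has the earlier label, so E next.
H needed I, now all done → H.
D needed C and H, now all done → D.
B needed D, now all done → B.

G, F, I, A, C, E, H, D, B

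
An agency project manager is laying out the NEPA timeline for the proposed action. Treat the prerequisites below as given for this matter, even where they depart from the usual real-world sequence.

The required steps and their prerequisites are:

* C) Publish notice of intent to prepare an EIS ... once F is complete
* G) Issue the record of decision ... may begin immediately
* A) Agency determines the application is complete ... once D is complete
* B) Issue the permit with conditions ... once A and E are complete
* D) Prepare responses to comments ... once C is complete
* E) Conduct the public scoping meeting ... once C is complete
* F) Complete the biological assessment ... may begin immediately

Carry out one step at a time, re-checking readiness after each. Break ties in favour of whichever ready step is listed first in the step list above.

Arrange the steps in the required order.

G, F, C, D, A, E, B

Nothing is required for G and F. G is listed earlier → G first.
That leaves F as the only ready step → F.
C is the only step now ready → C.
D and E are both available; D is listed earlier → D.
A now also ready, so the ready set is {A, E}; A is listed earlier → A.
E needed C, now all done → E.
B needed A and E, now all done → B.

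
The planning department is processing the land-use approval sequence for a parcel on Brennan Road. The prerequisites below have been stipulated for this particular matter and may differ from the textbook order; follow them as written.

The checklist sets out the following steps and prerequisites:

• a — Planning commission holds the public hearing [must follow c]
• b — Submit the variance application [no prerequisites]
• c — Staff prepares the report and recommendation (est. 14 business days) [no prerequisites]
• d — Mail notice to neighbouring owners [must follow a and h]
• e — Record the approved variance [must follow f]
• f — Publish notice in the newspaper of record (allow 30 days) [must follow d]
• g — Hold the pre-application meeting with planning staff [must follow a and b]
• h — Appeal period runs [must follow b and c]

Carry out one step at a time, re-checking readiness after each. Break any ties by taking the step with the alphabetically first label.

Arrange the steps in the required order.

Nothing is required for b and c. b has the earlier label → b first.
That leaves c as the only ready step → c.
Now a and h have their prerequisites met. a has the earlier label, so a next.
g now also ready, so the ready set is {g, h}; g has the earlier label → g.
Next only h has its prerequisites met → h.
Next only d has its prerequisites met → d.
f needed d, now all done → f.
That leaves e as the only ready step → e.

b → c → a → g → h → d → f → e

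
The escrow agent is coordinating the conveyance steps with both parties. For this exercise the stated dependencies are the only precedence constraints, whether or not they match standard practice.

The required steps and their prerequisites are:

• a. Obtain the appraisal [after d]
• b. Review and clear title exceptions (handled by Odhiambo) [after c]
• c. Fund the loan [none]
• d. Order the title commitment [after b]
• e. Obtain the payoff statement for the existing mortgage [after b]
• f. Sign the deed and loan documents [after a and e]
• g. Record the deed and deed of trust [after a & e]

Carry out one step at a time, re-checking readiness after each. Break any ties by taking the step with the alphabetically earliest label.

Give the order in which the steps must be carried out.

c b d a e f g

c is the only step with nothing outstanding, so it goes first.
b is the only step now ready → b.
d and e are both available; d has the earlier label → d.
a now also ready, so the ready set is {a, e}; a has the earlier label → a.
e is the only step now ready → e.
f and g are both available; f has the earlier label → f.
g needed a and e, now all done → g.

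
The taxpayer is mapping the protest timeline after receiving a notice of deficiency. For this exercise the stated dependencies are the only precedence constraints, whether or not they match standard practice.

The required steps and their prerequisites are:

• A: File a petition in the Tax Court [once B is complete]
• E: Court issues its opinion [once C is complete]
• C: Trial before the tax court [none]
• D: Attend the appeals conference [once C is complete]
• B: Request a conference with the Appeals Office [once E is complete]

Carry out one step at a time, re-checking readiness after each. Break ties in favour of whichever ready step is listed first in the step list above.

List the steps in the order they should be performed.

C E D B A

Only C has no prerequisites, so it is first.
Now E and D have their prerequisites met. E is listed earlier, so E next.
B now also ready, so the ready set is {D, B}; D is listed earlier → D.
B is the only step now ready → B.
A is the only step now ready → A.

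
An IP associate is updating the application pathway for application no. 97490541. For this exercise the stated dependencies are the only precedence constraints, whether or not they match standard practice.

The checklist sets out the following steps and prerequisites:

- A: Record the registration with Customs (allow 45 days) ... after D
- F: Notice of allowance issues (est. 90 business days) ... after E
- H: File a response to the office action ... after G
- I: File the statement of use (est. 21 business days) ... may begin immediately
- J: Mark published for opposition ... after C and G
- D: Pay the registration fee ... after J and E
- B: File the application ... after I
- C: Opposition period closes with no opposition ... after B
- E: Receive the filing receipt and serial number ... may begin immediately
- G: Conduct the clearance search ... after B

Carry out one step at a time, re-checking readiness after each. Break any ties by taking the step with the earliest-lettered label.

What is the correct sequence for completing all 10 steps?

E and I have no prerequisites; E has the earlier label, so E is first.
Ready: F and I. F has the earlier label → F.
That leaves I as the only ready step → I.
B needed I, now all done → B.
Ready: C and G. C has the earlier label → C.
G is the only step now ready → G.
H and J are both available; H has the earlier label → H.
That leaves J as the only ready step → J.
That leaves D as the only ready step → D.
A needed D, now all done → A.

E, F, I, B, C, G, H, J, D, A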